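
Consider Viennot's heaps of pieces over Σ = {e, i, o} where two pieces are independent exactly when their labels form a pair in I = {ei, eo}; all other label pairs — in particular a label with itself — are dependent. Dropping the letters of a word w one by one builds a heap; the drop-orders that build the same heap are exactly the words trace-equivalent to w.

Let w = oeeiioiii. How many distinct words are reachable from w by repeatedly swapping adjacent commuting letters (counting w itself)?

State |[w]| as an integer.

36

drop 0:o onto floor
drop 1:e onto floor
drop 2:e onto {1:e}
drop 3:i onto {0:o}
drop 4:i onto {3:i}
drop 5:o onto {4:i}
drop 6:i onto {5:o}
drop 7:i onto {6:i}
drop 8:i onto {7:i}
ground layer = {0:o, 1:e}
drop-orders for the pieces not yet dropped (sum over which currently-grounded one goes next):
  1 to go: {2} 1  {8} 1
  2 to go: {1,2} 1  {2,8} 2  {7,8} 1
  3 to go: {1,2,8} 3  {2,7,8} 3  {6,7,8} 1
  4 to go: {1,2,7,8} 6  {2,6,7,8} 4  {5,6,7,8} 1
  5 to go: {1,2,6,7,8} 10  {2,5,6,7,8} 5  {4,5,6,7,8} 1
  6 to go: {1,2,5,6,7,8} 15  {2,4,5,6,7,8} 6  {3,4,5,6,7,8} 1
  7 to go: {0,3,4,5,6,7,8} 1  {1,2,4,5,6,7,8} 21  {2,3,4,5,6,7,8} 7
  if 0:o drops first: 28 orders
  if 1:e drops first: 8 orders
heap linearizations: 36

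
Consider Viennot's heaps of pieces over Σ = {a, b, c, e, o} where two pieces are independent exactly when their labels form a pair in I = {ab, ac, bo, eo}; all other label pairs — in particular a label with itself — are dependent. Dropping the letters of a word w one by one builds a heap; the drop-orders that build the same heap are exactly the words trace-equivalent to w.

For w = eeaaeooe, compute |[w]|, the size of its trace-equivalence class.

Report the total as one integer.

piece 0:e — minimal
piece 1:e rests on {0:e}
piece 2:a rests on {1:e}
piece 3:a rests on {2:a}
piece 4:e rests on {3:a}
piece 5:o rests on {3:a}
piece 6:o rests on {5:o}
piece 7:e rests on {4:e}
minimal pieces: {0:e}
ways to finish when only these pieces remain (= sum over removing one remaining piece with nothing left below it):
  1 left: {6}→1  {7}→1
  2 left: {4,7}→1  {5,6}→1  {6,7}→2
  3 left: {4,6,7}→3  {5,6,7}→3
  4 left: {4,5,6,7}→6
  5 left: {3,4,5,6,7}→6
  6 left: {2,3,4,5,6,7}→6
  placing 0:e first → 6 extensions

6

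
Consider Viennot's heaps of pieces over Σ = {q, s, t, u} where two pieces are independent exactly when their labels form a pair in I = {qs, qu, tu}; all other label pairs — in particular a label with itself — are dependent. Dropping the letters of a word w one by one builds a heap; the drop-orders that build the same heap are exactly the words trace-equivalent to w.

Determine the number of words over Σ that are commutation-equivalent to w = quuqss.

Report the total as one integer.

drop 0:q onto floor
drop 1:u onto floor
drop 2:u onto {1:u}
drop 3:q onto {0:q}
drop 4:s onto {2:u}
drop 5:s onto {4:s}
ground layer = {0:q, 1:u}
drop-orders for the pieces not yet dropped (sum over which currently-grounded one goes next):
  1 to go: {3} 1  {5} 1
  2 to go: {0,3} 1  {3,5} 2  {4,5} 1
  3 to go: {0,3,5} 3  {2,4,5} 1  {3,4,5} 3
  4 to go: {0,3,4,5} 6  {1,2,4,5} 1  {2,3,4,5} 4
  if 0:q drops first: 5 orders
  if 1:u drops first: 10 orders
heap linearizations: 15

15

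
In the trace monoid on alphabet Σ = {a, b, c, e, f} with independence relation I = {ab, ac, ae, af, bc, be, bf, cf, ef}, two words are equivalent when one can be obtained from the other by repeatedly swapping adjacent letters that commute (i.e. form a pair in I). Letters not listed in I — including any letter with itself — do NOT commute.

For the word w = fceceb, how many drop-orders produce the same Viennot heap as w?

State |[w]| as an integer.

30

drop 0:f onto floor
drop 1:c onto floor
drop 2:e onto {1:c}
drop 3:c onto {2:e}
drop 4:e onto {3:c}
drop 5:b onto floor
ground layer = {0:f, 1:c, 5:b}
drop-orders for the pieces not yet dropped (sum over which currently-grounded one goes next):
  1 to go: {0} 1  {4} 1  {5} 1
  2 to go: {0,4} 2  {0,5} 2  {3,4} 1  {4,5} 2
  3 to go: {0,3,4} 3  {0,4,5} 6  {2,3,4} 1  {3,4,5} 3
  4 to go: {0,2,3,4} 4  {0,3,4,5} 12  {1,2,3,4} 1  {2,3,4,5} 4
  if 0:f drops first: 5 orders
  if 1:c drops first: 20 orders
  if 5:b drops first: 5 orders
heap linearizations: 30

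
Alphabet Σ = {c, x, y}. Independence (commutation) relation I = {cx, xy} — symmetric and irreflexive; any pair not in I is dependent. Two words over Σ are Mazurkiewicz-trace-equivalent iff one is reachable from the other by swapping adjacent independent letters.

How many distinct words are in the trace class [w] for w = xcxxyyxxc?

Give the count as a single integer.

#0=x has no predecessor
#1=c has no predecessor
#2=x depends on [0:x]
#3=x depends on [2:x]
#4=y depends on [1:c]
#5=y depends on [4:y]
#6=x depends on [3:x]
#7=x depends on [6:x]
#8=c depends on [5:y]
sources: [0:x, 1:c]
N(rest) = Σ N(rest − s) over sources s of rest; N(one piece) = 1:
  size 1 → [7]=1  [8]=1
  size 2 → [5,8]=1  [6,7]=1  [7,8]=2
  size 3 → [3,6,7]=1  [4,5,8]=1  [5,7,8]=3  [6,7,8]=3
  size 4 → [1,4,5,8]=1  [2,3,6,7]=1  [3,6,7,8]=4  [4,5,7,8]=4  [5,6,7,8]=6
  size 5 → [0,2,3,6,7]=1  [1,4,5,7,8]=5  [2,3,6,7,8]=5  [3,5,6,7,8]=10  [4,5,6,7,8]=10
  size 6 → [0,2,3,6,7,8]=6  [1,4,5,6,7,8]=15  [2,3,5,6,7,8]=15  [3,4,5,6,7,8]=20
  size 7 → [0,2,3,5,6,7,8]=21  [1,3,4,5,6,7,8]=35  [2,3,4,5,6,7,8]=35
  first=0(x) contributes 70
  first=1(c) contributes 56
|[w]| = 126

126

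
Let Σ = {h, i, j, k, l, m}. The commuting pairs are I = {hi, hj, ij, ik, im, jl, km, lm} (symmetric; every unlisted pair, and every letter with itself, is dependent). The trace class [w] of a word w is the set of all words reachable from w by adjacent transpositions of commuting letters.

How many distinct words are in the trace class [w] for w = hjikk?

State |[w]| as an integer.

10

0(h) covers ∅
1(j) covers ∅
2(i) covers ∅
3(k) covers 0:h, 1:j
4(k) covers 3:k
floor of heap: 0:h, 1:j, 2:i
completions by unplaced set U, small U first (add the entries for U minus each lowest piece of U):
  |U|=1: {2}:1  {4}:1
  |U|=2: {2,4}:2  {3,4}:1
  |U|=3: {0,3,4}:1  {1,3,4}:1  {2,3,4}:3
  start at 0(h): 4
  start at 1(j): 4
  start at 2(i): 2
sum over floor = 10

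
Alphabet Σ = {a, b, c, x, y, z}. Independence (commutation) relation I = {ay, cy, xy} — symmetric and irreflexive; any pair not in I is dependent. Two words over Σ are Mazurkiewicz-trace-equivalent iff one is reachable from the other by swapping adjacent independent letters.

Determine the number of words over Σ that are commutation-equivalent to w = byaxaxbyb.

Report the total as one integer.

piece 0:b — minimal
piece 1:y rests on {0:b}
piece 2:a rests on {0:b}
piece 3:x rests on {2:a}
piece 4:a rests on {3:x}
piece 5:x rests on {4:a}
piece 6:b rests on {1:y, 5:x}
piece 7:y rests on {6:b}
piece 8:b rests on {7:y}
minimal pieces: {0:b}
ways to finish when only these pieces remain (= sum over removing one remaining piece with nothing left below it):
  1 left: {8}→1
  2 left: {7,8}→1
  3 left: {6,7,8}→1
  4 left: {1,6,7,8}→1  {5,6,7,8}→1
  5 left: {1,5,6,7,8}→2  {4,5,6,7,8}→1
  6 left: {1,4,5,6,7,8}→3  {3,4,5,6,7,8}→1
  7 left: {1,3,4,5,6,7,8}→4  {2,3,4,5,6,7,8}→1
  placing 0:b first → 5 extensions

5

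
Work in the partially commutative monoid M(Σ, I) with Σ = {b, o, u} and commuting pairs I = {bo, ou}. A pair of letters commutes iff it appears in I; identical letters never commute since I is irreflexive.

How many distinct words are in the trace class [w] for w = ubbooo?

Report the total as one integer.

piece 0:u — minimal
piece 1:b rests on {0:u}
piece 2:b rests on {1:b}
piece 3:o — minimal
piece 4:o rests on {3:o}
piece 5:o rests on {4:o}
minimal pieces: {0:u, 3:o}
ways to finish when only these pieces remain (= sum over removing one remaining piece with nothing left below it):
  1 left: {2}→1  {5}→1
  2 left: {1,2}→1  {2,5}→2  {4,5}→1
  3 left: {0,1,2}→1  {1,2,5}→3  {2,4,5}→3  {3,4,5}→1
  4 left: {0,1,2,5}→4  {1,2,4,5}→6  {2,3,4,5}→4
  placing 0:u first → 10 extensions
  placing 3:o first → 10 extensions
total linear extensions = 20

20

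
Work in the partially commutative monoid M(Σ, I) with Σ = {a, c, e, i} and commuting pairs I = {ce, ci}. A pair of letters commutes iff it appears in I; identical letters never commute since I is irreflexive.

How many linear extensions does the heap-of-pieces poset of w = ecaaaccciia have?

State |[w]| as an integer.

20

0(e) covers ∅
1(c) covers ∅
2(a) covers 0:e, 1:c
3(a) covers 2:a
4(a) covers 3:a
5(c) covers 4:a
6(c) covers 5:c
7(c) covers 6:c
8(i) covers 4:a
9(i) covers 8:i
10(a) covers 7:c, 9:i
floor of heap: 0:e, 1:c
completions by unplaced set U, small U first (add the entries for U minus each lowest piece of U):
  |U|=1: {10}:1
  |U|=2: {7,10}:1  {9,10}:1
  |U|=3: {6,7,10}:1  {7,9,10}:2  {8,9,10}:1
  |U|=4: {5,6,7,10}:1  {6,7,9,10}:3  {7,8,9,10}:3
  |U|=5: {5,6,7,9,10}:4  {6,7,8,9,10}:6
  |U|=6: {5,6,7,8,9,10}:10
  |U|=7: {4,5,6,7,8,9,10}:10
  |U|=8: {3,4,5,6,7,8,9,10}:10
  |U|=9: {2,3,4,5,6,7,8,9,10}:10
  start at 0(e): 10
  start at 1(c): 10
sum over floor = 20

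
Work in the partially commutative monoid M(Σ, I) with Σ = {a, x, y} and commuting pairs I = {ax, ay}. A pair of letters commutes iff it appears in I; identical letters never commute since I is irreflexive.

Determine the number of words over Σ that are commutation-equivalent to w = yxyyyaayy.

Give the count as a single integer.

piece 0:y — minimal
piece 1:x rests on {0:y}
piece 2:y rests on {1:x}
piece 3:y rests on {2:y}
piece 4:y rests on {3:y}
piece 5:a — minimal
piece 6:a rests on {5:a}
piece 7:y rests on {4:y}
piece 8:y rests on {7:y}
minimal pieces: {0:y, 5:a}
ways to finish when only these pieces remain (= sum over removing one remaining piece with nothing left below it):
  1 left: {6}→1  {8}→1
  2 left: {5,6}→1  {6,8}→2  {7,8}→1
  3 left: {4,7,8}→1  {5,6,8}→3  {6,7,8}→3
  4 left: {3,4,7,8}→1  {4,6,7,8}→4  {5,6,7,8}→6
  5 left: {2,3,4,7,8}→1  {3,4,6,7,8}→5  {4,5,6,7,8}→10
  6 left: {1,2,3,4,7,8}→1  {2,3,4,6,7,8}→6  {3,4,5,6,7,8}→15
  7 left: {0,1,2,3,4,7,8}→1  {1,2,3,4,6,7,8}→7  {2,3,4,5,6,7,8}→21
  placing 0:y first → 28 extensions
  placing 5:a first → 8 extensions
total linear extensions = 36

36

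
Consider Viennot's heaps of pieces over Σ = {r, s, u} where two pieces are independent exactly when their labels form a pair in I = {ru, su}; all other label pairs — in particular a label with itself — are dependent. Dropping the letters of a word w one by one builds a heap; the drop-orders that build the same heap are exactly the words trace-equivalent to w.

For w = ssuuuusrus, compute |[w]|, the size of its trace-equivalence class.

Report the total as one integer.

252

0(s) covers ∅
1(s) covers 0:s
2(u) covers ∅
3(u) covers 2:u
4(u) covers 3:u
5(u) covers 4:u
6(s) covers 1:s
7(r) covers 6:s
8(u) covers 5:u
9(s) covers 7:r
floor of heap: 0:s, 2:u
completions by unplaced set U, small U first (add the entries for U minus each lowest piece of U):
  |U|=1: {8}:1  {9}:1
  |U|=2: {5,8}:1  {7,9}:1  {8,9}:2
  |U|=3: {4,5,8}:1  {5,8,9}:3  {6,7,9}:1  {7,8,9}:3
  |U|=4: {1,6,7,9}:1  {3,4,5,8}:1  {4,5,8,9}:4  {5,7,8,9}:6  {6,7,8,9}:4
  |U|=5: {0,1,6,7,9}:1  {1,6,7,8,9}:5  {2,3,4,5,8}:1  {3,4,5,8,9}:5  {4,5,7,8,9}:10  {5,6,7,8,9}:10
  |U|=6: {0,1,6,7,8,9}:6  {1,5,6,7,8,9}:15  {2,3,4,5,8,9}:6  {3,4,5,7,8,9}:15  {4,5,6,7,8,9}:20
  |U|=7: {0,1,5,6,7,8,9}:21  {1,4,5,6,7,8,9}:35  {2,3,4,5,7,8,9}:21  {3,4,5,6,7,8,9}:35
  |U|=8: {0,1,4,5,6,7,8,9}:56  {1,3,4,5,6,7,8,9}:70  {2,3,4,5,6,7,8,9}:56
  start at 0(s): 126
  start at 2(u): 126
sum over floor = 252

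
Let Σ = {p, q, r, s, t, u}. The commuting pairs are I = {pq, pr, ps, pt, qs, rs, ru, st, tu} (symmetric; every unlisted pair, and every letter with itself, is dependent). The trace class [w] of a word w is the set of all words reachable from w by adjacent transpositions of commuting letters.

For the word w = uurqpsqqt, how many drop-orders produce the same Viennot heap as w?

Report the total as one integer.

#0=u has no predecessor
#1=u depends on [0:u]
#2=r has no predecessor
#3=q depends on [1:u, 2:r]
#4=p depends on [1:u]
#5=s depends on [1:u]
#6=q depends on [3:q]
#7=q depends on [6:q]
#8=t depends on [7:q]
sources: [0:u, 2:r]
N(rest) = Σ N(rest − s) over sources s of rest; N(one piece) = 1:
  size 1 → [4]=1  [5]=1  [8]=1
  size 2 → [4,5]=2  [4,8]=2  [5,8]=2  [7,8]=1
  size 3 → [4,5,8]=6  [4,7,8]=3  [5,7,8]=3  [6,7,8]=1
  size 4 → [3,6,7,8]=1  [4,5,7,8]=12  [4,6,7,8]=4  [5,6,7,8]=4
  size 5 → [2,3,6,7,8]=1  [3,4,6,7,8]=5  [3,5,6,7,8]=5  [4,5,6,7,8]=20
  size 6 → [2,3,4,6,7,8]=6  [2,3,5,6,7,8]=6  [3,4,5,6,7,8]=30
  size 7 → [1,3,4,5,6,7,8]=30  [2,3,4,5,6,7,8]=42
  first=0(u) contributes 72
  first=2(r) contributes 30
|[w]| = 102

102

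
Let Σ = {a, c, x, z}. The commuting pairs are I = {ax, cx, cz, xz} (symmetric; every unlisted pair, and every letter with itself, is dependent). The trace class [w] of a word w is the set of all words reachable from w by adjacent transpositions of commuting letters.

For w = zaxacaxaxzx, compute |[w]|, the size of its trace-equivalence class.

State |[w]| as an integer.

330

piece 0:z — minimal
piece 1:a rests on {0:z}
piece 2:x — minimal
piece 3:a rests on {1:a}
piece 4:c rests on {3:a}
piece 5:a rests on {4:c}
piece 6:x rests on {2:x}
piece 7:a rests on {5:a}
piece 8:x rests on {6:x}
piece 9:z rests on {7:a}
piece 10:x rests on {8:x}
minimal pieces: {0:z, 2:x}
ways to finish when only these pieces remain (= sum over removing one remaining piece with nothing left below it):
  1 left: {9}→1  {10}→1
  2 left: {7,9}→1  {8,10}→1  {9,10}→2
  3 left: {5,7,9}→1  {6,8,10}→1  {7,9,10}→3  {8,9,10}→3
  4 left: {2,6,8,10}→1  {4,5,7,9}→1  {5,7,9,10}→4  {6,8,9,10}→4  {7,8,9,10}→6
  5 left: {2,6,8,9,10}→5  {3,4,5,7,9}→1  {4,5,7,9,10}→5  {5,7,8,9,10}→10  {6,7,8,9,10}→10
  6 left: {1,3,4,5,7,9}→1  {2,6,7,8,9,10}→15  {3,4,5,7,9,10}→6  {4,5,7,8,9,10}→15  {5,6,7,8,9,10}→20
  7 left: {0,1,3,4,5,7,9}→1  {1,3,4,5,7,9,10}→7  {2,5,6,7,8,9,10}→35  {3,4,5,7,8,9,10}→21  {4,5,6,7,8,9,10}→35
  8 left: {0,1,3,4,5,7,9,10}→8  {1,3,4,5,7,8,9,10}→28  {2,4,5,6,7,8,9,10}→70  {3,4,5,6,7,8,9,10}→56
  9 left: {0,1,3,4,5,7,8,9,10}→36  {1,3,4,5,6,7,8,9,10}→84  {2,3,4,5,6,7,8,9,10}→126
  placing 0:z first → 210 extensions
  placing 2:x first → 120 extensions
total linear extensions = 330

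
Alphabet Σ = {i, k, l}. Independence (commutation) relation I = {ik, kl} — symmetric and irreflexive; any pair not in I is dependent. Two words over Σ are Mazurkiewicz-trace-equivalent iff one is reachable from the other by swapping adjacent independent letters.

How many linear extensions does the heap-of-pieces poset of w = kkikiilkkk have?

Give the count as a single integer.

#0=k has no predecessor
#1=k depends on [0:k]
#2=i has no predecessor
#3=k depends on [1:k]
#4=i depends on [2:i]
#5=i depends on [4:i]
#6=l depends on [5:i]
#7=k depends on [3:k]
#8=k depends on [7:k]
#9=k depends on [8:k]
sources: [0:k, 2:i]
N(rest) = Σ N(rest − s) over sources s of rest; N(one piece) = 1:
  size 1 → [6]=1  [9]=1
  size 2 → [5,6]=1  [6,9]=2  [8,9]=1
  size 3 → [4,5,6]=1  [5,6,9]=3  [6,8,9]=3  [7,8,9]=1
  size 4 → [2,4,5,6]=1  [3,7,8,9]=1  [4,5,6,9]=4  [5,6,8,9]=6  [6,7,8,9]=4
  size 5 → [1,3,7,8,9]=1  [2,4,5,6,9]=5  [3,6,7,8,9]=5  [4,5,6,8,9]=10  [5,6,7,8,9]=10
  size 6 → [0,1,3,7,8,9]=1  [1,3,6,7,8,9]=6  [2,4,5,6,8,9]=15  [3,5,6,7,8,9]=15  [4,5,6,7,8,9]=20
  size 7 → [0,1,3,6,7,8,9]=7  [1,3,5,6,7,8,9]=21  [2,4,5,6,7,8,9]=35  [3,4,5,6,7,8,9]=35
  size 8 → [0,1,3,5,6,7,8,9]=28  [1,3,4,5,6,7,8,9]=56  [2,3,4,5,6,7,8,9]=70
  first=0(k) contributes 126
  first=2(i) contributes 84
|[w]| = 210

210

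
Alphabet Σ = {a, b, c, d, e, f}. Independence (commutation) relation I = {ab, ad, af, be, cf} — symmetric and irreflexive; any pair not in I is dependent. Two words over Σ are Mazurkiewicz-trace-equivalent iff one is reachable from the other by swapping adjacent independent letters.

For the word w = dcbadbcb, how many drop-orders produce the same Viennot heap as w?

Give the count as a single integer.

4

#0=d has no predecessor
#1=c depends on [0:d]
#2=b depends on [1:c]
#3=a depends on [1:c]
#4=d depends on [2:b]
#5=b depends on [4:d]
#6=c depends on [3:a, 5:b]
#7=b depends on [6:c]
sources: [0:d]
N(rest) = Σ N(rest − s) over sources s of rest; N(one piece) = 1:
  size 1 → [7]=1
  size 2 → [6,7]=1
  size 3 → [3,6,7]=1  [5,6,7]=1
  size 4 → [3,5,6,7]=2  [4,5,6,7]=1
  size 5 → [2,4,5,6,7]=1  [3,4,5,6,7]=3
  size 6 → [2,3,4,5,6,7]=4
  first=0(d) contributes 4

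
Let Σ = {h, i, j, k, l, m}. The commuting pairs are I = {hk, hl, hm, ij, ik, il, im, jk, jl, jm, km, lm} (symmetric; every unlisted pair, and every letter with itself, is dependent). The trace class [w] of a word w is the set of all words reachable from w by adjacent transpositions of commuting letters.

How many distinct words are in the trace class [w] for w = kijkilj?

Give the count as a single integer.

piece 0:k — minimal
piece 1:i — minimal
piece 2:j — minimal
piece 3:k rests on {0:k}
piece 4:i rests on {1:i}
piece 5:l rests on {3:k}
piece 6:j rests on {2:j}
minimal pieces: {0:k, 1:i, 2:j}
ways to finish when only these pieces remain (= sum over removing one remaining piece with nothing left below it):
  1 left: {4}→1  {5}→1  {6}→1
  2 left: {1,4}→1  {2,6}→1  {3,5}→1  {4,5}→2  {4,6}→2  {5,6}→2
  3 left: {0,3,5}→1  {1,4,5}→3  {1,4,6}→3  {2,4,6}→3  {2,5,6}→3  {3,4,5}→3  {3,5,6}→3  {4,5,6}→6
  4 left: {0,3,4,5}→4  {0,3,5,6}→4  {1,2,4,6}→6  {1,3,4,5}→6  {1,4,5,6}→12  {2,3,5,6}→6  {2,4,5,6}→12  {3,4,5,6}→12
  5 left: {0,1,3,4,5}→10  {0,2,3,5,6}→10  {0,3,4,5,6}→20  {1,2,4,5,6}→30  {1,3,4,5,6}→30  {2,3,4,5,6}→30
  placing 0:k first → 90 extensions
  placing 1:i first → 60 extensions
  placing 2:j first → 60 extensions
total linear extensions = 210

210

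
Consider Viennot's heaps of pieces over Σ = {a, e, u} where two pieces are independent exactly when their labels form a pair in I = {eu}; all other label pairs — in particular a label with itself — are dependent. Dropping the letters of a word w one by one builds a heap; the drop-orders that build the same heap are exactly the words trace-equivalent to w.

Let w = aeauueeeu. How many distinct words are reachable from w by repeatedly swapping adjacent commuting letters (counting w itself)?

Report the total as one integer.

20

0(a) covers ∅
1(e) covers 0:a
2(a) covers 1:e
3(u) covers 2:a
4(u) covers 3:u
5(e) covers 2:a
6(e) covers 5:e
7(e) covers 6:e
8(u) covers 4:u
floor of heap: 0:a
completions by unplaced set U, small U first (add the entries for U minus each lowest piece of U):
  |U|=1: {7}:1  {8}:1
  |U|=2: {4,8}:1  {6,7}:1  {7,8}:2
  |U|=3: {3,4,8}:1  {4,7,8}:3  {5,6,7}:1  {6,7,8}:3
  |U|=4: {3,4,7,8}:4  {4,6,7,8}:6  {5,6,7,8}:4
  |U|=5: {3,4,6,7,8}:10  {4,5,6,7,8}:10
  |U|=6: {3,4,5,6,7,8}:20
  |U|=7: {2,3,4,5,6,7,8}:20
  start at 0(a): 20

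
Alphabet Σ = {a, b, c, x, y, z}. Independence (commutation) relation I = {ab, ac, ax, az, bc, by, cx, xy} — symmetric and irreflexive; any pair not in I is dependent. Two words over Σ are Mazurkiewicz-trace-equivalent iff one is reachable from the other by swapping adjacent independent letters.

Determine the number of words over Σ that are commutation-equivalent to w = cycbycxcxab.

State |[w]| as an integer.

990

#0=c has no predecessor
#1=y depends on [0:c]
#2=c depends on [1:y]
#3=b has no predecessor
#4=y depends on [2:c]
#5=c depends on [4:y]
#6=x depends on [3:b]
#7=c depends on [5:c]
#8=x depends on [6:x]
#9=a depends on [4:y]
#10=b depends on [8:x]
sources: [0:c, 3:b]
N(rest) = Σ N(rest − s) over sources s of rest; N(one piece) = 1:
  size 1 → [7]=1  [9]=1  [10]=1
  size 2 → [5,7]=1  [7,9]=2  [7,10]=2  [8,10]=1  [9,10]=2
  size 3 → [5,7,9]=3  [5,7,10]=3  [6,8,10]=1  [7,8,10]=3  [7,9,10]=6  [8,9,10]=3
  size 4 → [3,6,8,10]=1  [4,5,7,9]=3  [5,7,8,10]=6  [5,7,9,10]=12  [6,7,8,10]=4  [6,8,9,10]=4  [7,8,9,10]=12
  size 5 → [2,4,5,7,9]=3  [3,6,7,8,10]=5  [3,6,8,9,10]=5  [4,5,7,9,10]=15  [5,6,7,8,10]=10  [5,7,8,9,10]=30  [6,7,8,9,10]=20
  size 6 → [1,2,4,5,7,9]=3  [2,4,5,7,9,10]=18  [3,5,6,7,8,10]=15  [3,6,7,8,9,10]=30  [4,5,7,8,9,10]=45  [5,6,7,8,9,10]=60
  size 7 → [0,1,2,4,5,7,9]=3  [1,2,4,5,7,9,10]=21  [2,4,5,7,8,9,10]=63  [3,5,6,7,8,9,10]=105  [4,5,6,7,8,9,10]=105
  size 8 → [0,1,2,4,5,7,9,10]=24  [1,2,4,5,7,8,9,10]=84  [2,4,5,6,7,8,9,10]=168  [3,4,5,6,7,8,9,10]=210
  size 9 → [0,1,2,4,5,7,8,9,10]=108  [1,2,4,5,6,7,8,9,10]=252  [2,3,4,5,6,7,8,9,10]=378
  first=0(c) contributes 630
  first=3(b) contributes 360
|[w]| = 990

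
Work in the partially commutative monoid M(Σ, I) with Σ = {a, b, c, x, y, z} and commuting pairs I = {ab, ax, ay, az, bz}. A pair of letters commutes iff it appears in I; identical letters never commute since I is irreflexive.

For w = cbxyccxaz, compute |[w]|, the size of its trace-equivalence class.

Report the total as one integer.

#0=c has no predecessor
#1=b depends on [0:c]
#2=x depends on [1:b]
#3=y depends on [2:x]
#4=c depends on [3:y]
#5=c depends on [4:c]
#6=x depends on [5:c]
#7=a depends on [5:c]
#8=z depends on [6:x]
sources: [0:c]
N(rest) = Σ N(rest − s) over sources s of rest; N(one piece) = 1:
  size 1 → [7]=1  [8]=1
  size 2 → [6,8]=1  [7,8]=2
  size 3 → [6,7,8]=3
  size 4 → [5,6,7,8]=3
  size 5 → [4,5,6,7,8]=3
  size 6 → [3,4,5,6,7,8]=3
  size 7 → [2,3,4,5,6,7,8]=3
  first=0(c) contributes 3

3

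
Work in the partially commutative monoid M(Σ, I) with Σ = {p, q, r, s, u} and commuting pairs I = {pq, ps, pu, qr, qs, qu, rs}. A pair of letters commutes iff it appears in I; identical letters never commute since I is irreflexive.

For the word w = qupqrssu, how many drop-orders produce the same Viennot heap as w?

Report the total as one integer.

252

piece 0:q — minimal
piece 1:u — minimal
piece 2:p — minimal
piece 3:q rests on {0:q}
piece 4:r rests on {1:u, 2:p}
piece 5:s rests on {1:u}
piece 6:s rests on {5:s}
piece 7:u rests on {4:r, 6:s}
minimal pieces: {0:q, 1:u, 2:p}
ways to finish when only these pieces remain (= sum over removing one remaining piece with nothing left below it):
  1 left: {3}→1  {7}→1
  2 left: {0,3}→1  {3,7}→2  {4,7}→1  {6,7}→1
  3 left: {0,3,7}→3  {2,4,7}→1  {3,4,7}→3  {3,6,7}→3  {4,6,7}→2  {5,6,7}→1
  4 left: {0,3,4,7}→6  {0,3,6,7}→6  {2,3,4,7}→4  {2,4,6,7}→3  {3,4,6,7}→8  {3,5,6,7}→4  {4,5,6,7}→3
  5 left: {0,2,3,4,7}→10  {0,3,4,6,7}→20  {0,3,5,6,7}→10  {1,4,5,6,7}→3  {2,3,4,6,7}→15  {2,4,5,6,7}→6  {3,4,5,6,7}→15
  6 left: {0,2,3,4,6,7}→45  {0,3,4,5,6,7}→45  {1,2,4,5,6,7}→9  {1,3,4,5,6,7}→18  {2,3,4,5,6,7}→36
  placing 0:q first → 63 extensions
  placing 1:u first → 126 extensions
  placing 2:p first → 63 extensions
total linear extensions = 252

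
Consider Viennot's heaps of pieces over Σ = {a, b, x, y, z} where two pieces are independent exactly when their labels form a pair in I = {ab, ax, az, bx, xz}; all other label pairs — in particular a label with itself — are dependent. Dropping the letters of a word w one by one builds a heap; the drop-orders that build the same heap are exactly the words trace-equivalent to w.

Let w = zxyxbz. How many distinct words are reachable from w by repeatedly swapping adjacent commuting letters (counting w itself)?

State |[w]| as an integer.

6

0(z) covers ∅
1(x) covers ∅
2(y) covers 0:z, 1:x
3(x) covers 2:y
4(b) covers 2:y
5(z) covers 4:b
floor of heap: 0:z, 1:x
completions by unplaced set U, small U first (add the entries for U minus each lowest piece of U):
  |U|=1: {3}:1  {5}:1
  |U|=2: {3,5}:2  {4,5}:1
  |U|=3: {3,4,5}:3
  |U|=4: {2,3,4,5}:3
  start at 0(z): 3
  start at 1(x): 3
sum over floor = 6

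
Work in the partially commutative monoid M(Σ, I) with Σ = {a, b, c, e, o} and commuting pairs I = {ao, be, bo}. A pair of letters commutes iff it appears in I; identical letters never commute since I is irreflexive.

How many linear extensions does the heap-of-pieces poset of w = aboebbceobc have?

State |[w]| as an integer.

piece 0:a — minimal
piece 1:b rests on {0:a}
piece 2:o — minimal
piece 3:e rests on {0:a, 2:o}
piece 4:b rests on {1:b}
piece 5:b rests on {4:b}
piece 6:c rests on {3:e, 5:b}
piece 7:e rests on {6:c}
piece 8:o rests on {7:e}
piece 9:b rests on {6:c}
piece 10:c rests on {8:o, 9:b}
minimal pieces: {0:a, 2:o}
ways to finish when only these pieces remain (= sum over removing one remaining piece with nothing left below it):
  1 left: {10}→1
  2 left: {8,10}→1  {9,10}→1
  3 left: {7,8,10}→1  {8,9,10}→2
  4 left: {7,8,9,10}→3
  5 left: {6,7,8,9,10}→3
  6 left: {3,6,7,8,9,10}→3  {5,6,7,8,9,10}→3
  7 left: {2,3,6,7,8,9,10}→3  {3,5,6,7,8,9,10}→6  {4,5,6,7,8,9,10}→3
  8 left: {1,4,5,6,7,8,9,10}→3  {2,3,5,6,7,8,9,10}→9  {3,4,5,6,7,8,9,10}→9
  9 left: {1,3,4,5,6,7,8,9,10}→12  {2,3,4,5,6,7,8,9,10}→18
  placing 0:a first → 30 extensions
  placing 2:o first → 12 extensions
total linear extensions = 42

42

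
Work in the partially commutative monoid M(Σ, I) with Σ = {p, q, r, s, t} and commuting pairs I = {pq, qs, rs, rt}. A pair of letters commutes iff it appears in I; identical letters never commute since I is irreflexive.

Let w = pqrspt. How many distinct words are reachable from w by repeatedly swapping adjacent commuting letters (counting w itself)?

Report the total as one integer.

5

0(p) covers ∅
1(q) covers ∅
2(r) covers 0:p, 1:q
3(s) covers 0:p
4(p) covers 2:r, 3:s
5(t) covers 4:p
floor of heap: 0:p, 1:q
completions by unplaced set U, small U first (add the entries for U minus each lowest piece of U):
  |U|=1: {5}:1
  |U|=2: {4,5}:1
  |U|=3: {2,4,5}:1  {3,4,5}:1
  |U|=4: {1,2,4,5}:1  {2,3,4,5}:2
  start at 0(p): 3
  start at 1(q): 2
sum over floor = 5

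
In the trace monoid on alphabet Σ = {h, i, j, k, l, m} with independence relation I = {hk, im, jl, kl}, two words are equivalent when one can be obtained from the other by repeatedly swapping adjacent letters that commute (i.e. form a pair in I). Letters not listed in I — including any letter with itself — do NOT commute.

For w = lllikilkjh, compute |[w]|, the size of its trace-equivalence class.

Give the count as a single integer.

#0=l has no predecessor
#1=l depends on [0:l]
#2=l depends on [1:l]
#3=i depends on [2:l]
#4=k depends on [3:i]
#5=i depends on [4:k]
#6=l depends on [5:i]
#7=k depends on [5:i]
#8=j depends on [7:k]
#9=h depends on [6:l, 8:j]
sources: [0:l]
N(rest) = Σ N(rest − s) over sources s of rest; N(one piece) = 1:
  size 1 → [9]=1
  size 2 → [6,9]=1  [8,9]=1
  size 3 → [6,8,9]=2  [7,8,9]=1
  size 4 → [6,7,8,9]=3
  size 5 → [5,6,7,8,9]=3
  size 6 → [4,5,6,7,8,9]=3
  size 7 → [3,4,5,6,7,8,9]=3
  size 8 → [2,3,4,5,6,7,8,9]=3
  first=0(l) contributes 3

3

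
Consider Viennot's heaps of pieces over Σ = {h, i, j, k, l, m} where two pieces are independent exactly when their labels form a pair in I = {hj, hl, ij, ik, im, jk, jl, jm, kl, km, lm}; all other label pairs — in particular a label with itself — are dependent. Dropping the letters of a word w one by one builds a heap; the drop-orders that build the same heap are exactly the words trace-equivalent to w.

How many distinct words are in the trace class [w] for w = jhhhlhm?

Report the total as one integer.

piece 0:j — minimal
piece 1:h — minimal
piece 2:h rests on {1:h}
piece 3:h rests on {2:h}
piece 4:l — minimal
piece 5:h rests on {3:h}
piece 6:m rests on {5:h}
minimal pieces: {0:j, 1:h, 4:l}
ways to finish when only these pieces remain (= sum over removing one remaining piece with nothing left below it):
  1 left: {0}→1  {4}→1  {6}→1
  2 left: {0,4}→2  {0,6}→2  {4,6}→2  {5,6}→1
  3 left: {0,4,6}→6  {0,5,6}→3  {3,5,6}→1  {4,5,6}→3
  4 left: {0,3,5,6}→4  {0,4,5,6}→12  {2,3,5,6}→1  {3,4,5,6}→4
  5 left: {0,2,3,5,6}→5  {0,3,4,5,6}→20  {1,2,3,5,6}→1  {2,3,4,5,6}→5
  placing 0:j first → 6 extensions
  placing 1:h first → 30 extensions
  placing 4:l first → 6 extensions
total linear extensions = 42

42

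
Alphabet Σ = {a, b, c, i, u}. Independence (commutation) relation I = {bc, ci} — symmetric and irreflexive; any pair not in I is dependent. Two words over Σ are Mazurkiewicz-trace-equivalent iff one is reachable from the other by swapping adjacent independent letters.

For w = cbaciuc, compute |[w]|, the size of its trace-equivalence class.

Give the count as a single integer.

4

piece 0:c — minimal
piece 1:b — minimal
piece 2:a rests on {0:c, 1:b}
piece 3:c rests on {2:a}
piece 4:i rests on {2:a}
piece 5:u rests on {3:c, 4:i}
piece 6:c rests on {5:u}
minimal pieces: {0:c, 1:b}
ways to finish when only these pieces remain (= sum over removing one remaining piece with nothing left below it):
  1 left: {6}→1
  2 left: {5,6}→1
  3 left: {3,5,6}→1  {4,5,6}→1
  4 left: {3,4,5,6}→2
  5 left: {2,3,4,5,6}→2
  placing 0:c first → 2 extensions
  placing 1:b first → 2 extensions
total linear extensions = 4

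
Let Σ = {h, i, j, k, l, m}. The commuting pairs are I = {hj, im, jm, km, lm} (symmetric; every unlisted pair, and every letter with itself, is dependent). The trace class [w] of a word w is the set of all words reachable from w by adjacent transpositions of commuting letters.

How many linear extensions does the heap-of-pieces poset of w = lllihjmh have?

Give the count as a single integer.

0(l) covers ∅
1(l) covers 0:l
2(l) covers 1:l
3(i) covers 2:l
4(h) covers 3:i
5(j) covers 3:i
6(m) covers 4:h
7(h) covers 6:m
floor of heap: 0:l
completions by unplaced set U, small U first (add the entries for U minus each lowest piece of U):
  |U|=1: {5}:1  {7}:1
  |U|=2: {5,7}:2  {6,7}:1
  |U|=3: {4,6,7}:1  {5,6,7}:3
  |U|=4: {4,5,6,7}:4
  |U|=5: {3,4,5,6,7}:4
  |U|=6: {2,3,4,5,6,7}:4
  start at 0(l): 4

4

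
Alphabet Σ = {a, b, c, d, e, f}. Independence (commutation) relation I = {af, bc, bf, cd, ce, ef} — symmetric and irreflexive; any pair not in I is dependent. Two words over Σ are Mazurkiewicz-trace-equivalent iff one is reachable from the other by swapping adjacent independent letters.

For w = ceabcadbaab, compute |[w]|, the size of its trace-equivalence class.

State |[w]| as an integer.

4

0(c) covers ∅
1(e) covers ∅
2(a) covers 0:c, 1:e
3(b) covers 2:a
4(c) covers 2:a
5(a) covers 3:b, 4:c
6(d) covers 5:a
7(b) covers 6:d
8(a) covers 7:b
9(a) covers 8:a
10(b) covers 9:a
floor of heap: 0:c, 1:e
completions by unplaced set U, small U first (add the entries for U minus each lowest piece of U):
  |U|=1: {10}:1
  |U|=2: {9,10}:1
  |U|=3: {8,9,10}:1
  |U|=4: {7,8,9,10}:1
  |U|=5: {6,7,8,9,10}:1
  |U|=6: {5,6,7,8,9,10}:1
  |U|=7: {3,5,6,7,8,9,10}:1  {4,5,6,7,8,9,10}:1
  |U|=8: {3,4,5,6,7,8,9,10}:2
  |U|=9: {2,3,4,5,6,7,8,9,10}:2
  start at 0(c): 2
  start at 1(e): 2
sum over floor = 4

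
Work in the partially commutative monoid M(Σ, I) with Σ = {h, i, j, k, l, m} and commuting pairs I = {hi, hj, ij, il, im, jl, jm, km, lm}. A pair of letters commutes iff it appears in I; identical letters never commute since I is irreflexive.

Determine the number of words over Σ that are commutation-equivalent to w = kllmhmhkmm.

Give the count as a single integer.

12

0(k) covers ∅
1(l) covers 0:k
2(l) covers 1:l
3(m) covers ∅
4(h) covers 2:l, 3:m
5(m) covers 4:h
6(h) covers 5:m
7(k) covers 6:h
8(m) covers 6:h
9(m) covers 8:m
floor of heap: 0:k, 3:m
completions by unplaced set U, small U first (add the entries for U minus each lowest piece of U):
  |U|=1: {7}:1  {9}:1
  |U|=2: {7,9}:2  {8,9}:1
  |U|=3: {7,8,9}:3
  |U|=4: {6,7,8,9}:3
  |U|=5: {5,6,7,8,9}:3
  |U|=6: {4,5,6,7,8,9}:3
  |U|=7: {2,4,5,6,7,8,9}:3  {3,4,5,6,7,8,9}:3
  |U|=8: {1,2,4,5,6,7,8,9}:3  {2,3,4,5,6,7,8,9}:6
  start at 0(k): 9
  start at 3(m): 3
sum over floor = 12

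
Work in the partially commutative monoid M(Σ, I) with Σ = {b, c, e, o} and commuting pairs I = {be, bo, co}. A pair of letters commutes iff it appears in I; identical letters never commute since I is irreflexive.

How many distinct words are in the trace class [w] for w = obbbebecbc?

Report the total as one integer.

35

piece 0:o — minimal
piece 1:b — minimal
piece 2:b rests on {1:b}
piece 3:b rests on {2:b}
piece 4:e rests on {0:o}
piece 5:b rests on {3:b}
piece 6:e rests on {4:e}
piece 7:c rests on {5:b, 6:e}
piece 8:b rests on {7:c}
piece 9:c rests on {8:b}
minimal pieces: {0:o, 1:b}
ways to finish when only these pieces remain (= sum over removing one remaining piece with nothing left below it):
  1 left: {9}→1
  2 left: {8,9}→1
  3 left: {7,8,9}→1
  4 left: {5,7,8,9}→1  {6,7,8,9}→1
  5 left: {3,5,7,8,9}→1  {4,6,7,8,9}→1  {5,6,7,8,9}→2
  6 left: {0,4,6,7,8,9}→1  {2,3,5,7,8,9}→1  {3,5,6,7,8,9}→3  {4,5,6,7,8,9}→3
  7 left: {0,4,5,6,7,8,9}→4  {1,2,3,5,7,8,9}→1  {2,3,5,6,7,8,9}→4  {3,4,5,6,7,8,9}→6
  8 left: {0,3,4,5,6,7,8,9}→10  {1,2,3,5,6,7,8,9}→5  {2,3,4,5,6,7,8,9}→10
  placing 0:o first → 15 extensions
  placing 1:b first → 20 extensions
total linear extensions = 35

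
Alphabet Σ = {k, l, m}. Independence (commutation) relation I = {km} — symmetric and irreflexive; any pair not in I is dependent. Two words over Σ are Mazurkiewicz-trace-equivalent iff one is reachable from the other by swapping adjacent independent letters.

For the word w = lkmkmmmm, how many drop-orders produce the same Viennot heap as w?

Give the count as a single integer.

piece 0:l — minimal
piece 1:k rests on {0:l}
piece 2:m rests on {0:l}
piece 3:k rests on {1:k}
piece 4:m rests on {2:m}
piece 5:m rests on {4:m}
piece 6:m rests on {5:m}
piece 7:m rests on {6:m}
minimal pieces: {0:l}
ways to finish when only these pieces remain (= sum over removing one remaining piece with nothing left below it):
  1 left: {3}→1  {7}→1
  2 left: {1,3}→1  {3,7}→2  {6,7}→1
  3 left: {1,3,7}→3  {3,6,7}→3  {5,6,7}→1
  4 left: {1,3,6,7}→6  {3,5,6,7}→4  {4,5,6,7}→1
  5 left: {1,3,5,6,7}→10  {2,4,5,6,7}→1  {3,4,5,6,7}→5
  6 left: {1,3,4,5,6,7}→15  {2,3,4,5,6,7}→6
  placing 0:l first → 21 extensions

21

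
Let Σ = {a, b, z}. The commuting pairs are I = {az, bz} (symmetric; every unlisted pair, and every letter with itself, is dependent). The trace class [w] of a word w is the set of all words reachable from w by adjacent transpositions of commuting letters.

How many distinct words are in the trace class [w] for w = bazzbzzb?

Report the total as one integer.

70

0(b) covers ∅
1(a) covers 0:b
2(z) covers ∅
3(z) covers 2:z
4(b) covers 1:a
5(z) covers 3:z
6(z) covers 5:z
7(b) covers 4:b
floor of heap: 0:b, 2:z
completions by unplaced set U, small U first (add the entries for U minus each lowest piece of U):
  |U|=1: {6}:1  {7}:1
  |U|=2: {4,7}:1  {5,6}:1  {6,7}:2
  |U|=3: {1,4,7}:1  {3,5,6}:1  {4,6,7}:3  {5,6,7}:3
  |U|=4: {0,1,4,7}:1  {1,4,6,7}:4  {2,3,5,6}:1  {3,5,6,7}:4  {4,5,6,7}:6
  |U|=5: {0,1,4,6,7}:5  {1,4,5,6,7}:10  {2,3,5,6,7}:5  {3,4,5,6,7}:10
  |U|=6: {0,1,4,5,6,7}:15  {1,3,4,5,6,7}:20  {2,3,4,5,6,7}:15
  start at 0(b): 35
  start at 2(z): 35
sum over floor = 70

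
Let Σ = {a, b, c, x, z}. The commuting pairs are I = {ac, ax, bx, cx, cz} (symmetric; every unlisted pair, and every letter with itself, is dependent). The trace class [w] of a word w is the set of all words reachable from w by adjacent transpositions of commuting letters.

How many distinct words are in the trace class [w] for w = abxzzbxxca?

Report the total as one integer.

drop 0:a onto floor
drop 1:b onto {0:a}
drop 2:x onto floor
drop 3:z onto {1:b, 2:x}
drop 4:z onto {3:z}
drop 5:b onto {4:z}
drop 6:x onto {4:z}
drop 7:x onto {6:x}
drop 8:c onto {5:b}
drop 9:a onto {5:b}
ground layer = {0:a, 2:x}
drop-orders for the pieces not yet dropped (sum over which currently-grounded one goes next):
  1 to go: {7} 1  {8} 1  {9} 1
  2 to go: {6,7} 1  {7,8} 2  {7,9} 2  {8,9} 2
  3 to go: {5,8,9} 2  {6,7,8} 3  {6,7,9} 3  {7,8,9} 6
  4 to go: {5,7,8,9} 8  {6,7,8,9} 12
  5 to go: {5,6,7,8,9} 20
  6 to go: {4,5,6,7,8,9} 20
  7 to go: {3,4,5,6,7,8,9} 20
  8 to go: {1,3,4,5,6,7,8,9} 20  {2,3,4,5,6,7,8,9} 20
  if 0:a drops first: 40 orders
  if 2:x drops first: 20 orders
heap linearizations: 60

60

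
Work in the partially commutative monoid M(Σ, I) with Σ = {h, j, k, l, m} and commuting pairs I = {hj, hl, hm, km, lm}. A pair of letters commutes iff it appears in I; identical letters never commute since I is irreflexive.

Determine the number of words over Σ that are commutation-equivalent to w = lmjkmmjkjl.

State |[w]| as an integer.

6

0(l) covers ∅
1(m) covers ∅
2(j) covers 0:l, 1:m
3(k) covers 2:j
4(m) covers 2:j
5(m) covers 4:m
6(j) covers 3:k, 5:m
7(k) covers 6:j
8(j) covers 7:k
9(l) covers 8:j
floor of heap: 0:l, 1:m
completions by unplaced set U, small U first (add the entries for U minus each lowest piece of U):
  |U|=1: {9}:1
  |U|=2: {8,9}:1
  |U|=3: {7,8,9}:1
  |U|=4: {6,7,8,9}:1
  |U|=5: {3,6,7,8,9}:1  {5,6,7,8,9}:1
  |U|=6: {3,5,6,7,8,9}:2  {4,5,6,7,8,9}:1
  |U|=7: {3,4,5,6,7,8,9}:3
  |U|=8: {2,3,4,5,6,7,8,9}:3
  start at 0(l): 3
  start at 1(m): 3
sum over floor = 6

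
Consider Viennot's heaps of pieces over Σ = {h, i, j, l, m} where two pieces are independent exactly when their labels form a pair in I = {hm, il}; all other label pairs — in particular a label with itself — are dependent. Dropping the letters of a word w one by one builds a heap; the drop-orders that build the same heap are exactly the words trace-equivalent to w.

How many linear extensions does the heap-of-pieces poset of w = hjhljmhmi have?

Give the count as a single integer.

3

piece 0:h — minimal
piece 1:j rests on {0:h}
piece 2:h rests on {1:j}
piece 3:l rests on {2:h}
piece 4:j rests on {3:l}
piece 5:m rests on {4:j}
piece 6:h rests on {4:j}
piece 7:m rests on {5:m}
piece 8:i rests on {6:h, 7:m}
minimal pieces: {0:h}
ways to finish when only these pieces remain (= sum over removing one remaining piece with nothing left below it):
  1 left: {8}→1
  2 left: {6,8}→1  {7,8}→1
  3 left: {5,7,8}→1  {6,7,8}→2
  4 left: {5,6,7,8}→3
  5 left: {4,5,6,7,8}→3
  6 left: {3,4,5,6,7,8}→3
  7 left: {2,3,4,5,6,7,8}→3
  placing 0:h first → 3 extensions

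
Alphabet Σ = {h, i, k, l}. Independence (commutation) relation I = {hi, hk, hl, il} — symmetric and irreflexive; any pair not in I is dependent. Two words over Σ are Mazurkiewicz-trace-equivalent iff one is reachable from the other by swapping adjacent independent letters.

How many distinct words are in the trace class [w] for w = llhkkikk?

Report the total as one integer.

piece 0:l — minimal
piece 1:l rests on {0:l}
piece 2:h — minimal
piece 3:k rests on {1:l}
piece 4:k rests on {3:k}
piece 5:i rests on {4:k}
piece 6:k rests on {5:i}
piece 7:k rests on {6:k}
minimal pieces: {0:l, 2:h}
ways to finish when only these pieces remain (= sum over removing one remaining piece with nothing left below it):
  1 left: {2}→1  {7}→1
  2 left: {2,7}→2  {6,7}→1
  3 left: {2,6,7}→3  {5,6,7}→1
  4 left: {2,5,6,7}→4  {4,5,6,7}→1
  5 left: {2,4,5,6,7}→5  {3,4,5,6,7}→1
  6 left: {1,3,4,5,6,7}→1  {2,3,4,5,6,7}→6
  placing 0:l first → 7 extensions
  placing 2:h first → 1 extensions
total linear extensions = 8

8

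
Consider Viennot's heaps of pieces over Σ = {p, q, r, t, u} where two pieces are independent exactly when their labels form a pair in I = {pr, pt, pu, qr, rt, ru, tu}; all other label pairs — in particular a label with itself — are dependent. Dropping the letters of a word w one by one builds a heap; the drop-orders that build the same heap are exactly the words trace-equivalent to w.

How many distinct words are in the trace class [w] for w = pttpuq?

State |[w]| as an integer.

30

#0=p has no predecessor
#1=t has no predecessor
#2=t depends on [1:t]
#3=p depends on [0:p]
#4=u has no predecessor
#5=q depends on [2:t, 3:p, 4:u]
sources: [0:p, 1:t, 4:u]
N(rest) = Σ N(rest − s) over sources s of rest; N(one piece) = 1:
  size 1 → [5]=1
  size 2 → [2,5]=1  [3,5]=1  [4,5]=1
  size 3 → [0,3,5]=1  [1,2,5]=1  [2,3,5]=2  [2,4,5]=2  [3,4,5]=2
  size 4 → [0,2,3,5]=3  [0,3,4,5]=3  [1,2,3,5]=3  [1,2,4,5]=3  [2,3,4,5]=6
  first=0(p) contributes 12
  first=1(t) contributes 12
  first=4(u) contributes 6
|[w]| = 30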